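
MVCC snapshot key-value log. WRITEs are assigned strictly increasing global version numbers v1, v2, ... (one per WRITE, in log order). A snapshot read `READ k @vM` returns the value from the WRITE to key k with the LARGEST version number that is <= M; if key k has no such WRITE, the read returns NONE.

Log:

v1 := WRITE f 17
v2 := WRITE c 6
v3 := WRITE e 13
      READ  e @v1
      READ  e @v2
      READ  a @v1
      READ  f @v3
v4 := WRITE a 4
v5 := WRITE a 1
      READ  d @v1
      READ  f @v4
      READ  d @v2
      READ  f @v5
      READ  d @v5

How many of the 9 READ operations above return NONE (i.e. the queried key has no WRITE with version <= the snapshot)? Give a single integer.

v1: WRITE f=17  (f history now [(1, 17)])
v2: WRITE c=6  (c history now [(2, 6)])
v3: WRITE e=13  (e history now [(3, 13)])
READ e @v1: history=[(3, 13)] -> no version <= 1 -> NONE
READ e @v2: history=[(3, 13)] -> no version <= 2 -> NONE
READ a @v1: history=[] -> no version <= 1 -> NONE
READ f @v3: history=[(1, 17)] -> pick v1 -> 17
v4: WRITE a=4  (a history now [(4, 4)])
v5: WRITE a=1  (a history now [(4, 4), (5, 1)])
READ d @v1: history=[] -> no version <= 1 -> NONE
READ f @v4: history=[(1, 17)] -> pick v1 -> 17
READ d @v2: history=[] -> no version <= 2 -> NONE
READ f @v5: history=[(1, 17)] -> pick v1 -> 17
READ d @v5: history=[] -> no version <= 5 -> NONE
Read results in order: ['NONE', 'NONE', 'NONE', '17', 'NONE', '17', 'NONE', '17', 'NONE']
NONE count = 6

Answer: 6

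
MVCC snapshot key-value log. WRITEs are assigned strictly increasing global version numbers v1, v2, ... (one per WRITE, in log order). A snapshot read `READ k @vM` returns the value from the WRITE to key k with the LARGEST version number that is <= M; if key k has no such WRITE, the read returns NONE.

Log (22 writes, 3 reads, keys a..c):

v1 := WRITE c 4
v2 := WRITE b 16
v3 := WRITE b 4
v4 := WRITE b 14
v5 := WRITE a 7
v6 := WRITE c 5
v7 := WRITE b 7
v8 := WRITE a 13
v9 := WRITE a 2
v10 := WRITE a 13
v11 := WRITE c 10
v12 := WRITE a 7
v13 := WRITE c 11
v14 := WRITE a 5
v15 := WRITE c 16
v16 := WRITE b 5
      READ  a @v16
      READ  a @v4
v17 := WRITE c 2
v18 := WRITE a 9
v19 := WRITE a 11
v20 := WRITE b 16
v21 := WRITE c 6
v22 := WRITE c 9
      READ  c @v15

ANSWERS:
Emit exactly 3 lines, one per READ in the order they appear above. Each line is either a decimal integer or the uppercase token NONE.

v1: WRITE c=4  (c history now [(1, 4)])
v2: WRITE b=16  (b history now [(2, 16)])
v3: WRITE b=4  (b history now [(2, 16), (3, 4)])
v4: WRITE b=14  (b history now [(2, 16), (3, 4), (4, 14)])
v5: WRITE a=7  (a history now [(5, 7)])
v6: WRITE c=5  (c history now [(1, 4), (6, 5)])
v7: WRITE b=7  (b history now [(2, 16), (3, 4), (4, 14), (7, 7)])
v8: WRITE a=13  (a history now [(5, 7), (8, 13)])
v9: WRITE a=2  (a history now [(5, 7), (8, 13), (9, 2)])
v10: WRITE a=13  (a history now [(5, 7), (8, 13), (9, 2), (10, 13)])
v11: WRITE c=10  (c history now [(1, 4), (6, 5), (11, 10)])
v12: WRITE a=7  (a history now [(5, 7), (8, 13), (9, 2), (10, 13), (12, 7)])
v13: WRITE c=11  (c history now [(1, 4), (6, 5), (11, 10), (13, 11)])
v14: WRITE a=5  (a history now [(5, 7), (8, 13), (9, 2), (10, 13), (12, 7), (14, 5)])
v15: WRITE c=16  (c history now [(1, 4), (6, 5), (11, 10), (13, 11), (15, 16)])
v16: WRITE b=5  (b history now [(2, 16), (3, 4), (4, 14), (7, 7), (16, 5)])
READ a @v16: history=[(5, 7), (8, 13), (9, 2), (10, 13), (12, 7), (14, 5)] -> pick v14 -> 5
READ a @v4: history=[(5, 7), (8, 13), (9, 2), (10, 13), (12, 7), (14, 5)] -> no version <= 4 -> NONE
v17: WRITE c=2  (c history now [(1, 4), (6, 5), (11, 10), (13, 11), (15, 16), (17, 2)])
v18: WRITE a=9  (a history now [(5, 7), (8, 13), (9, 2), (10, 13), (12, 7), (14, 5), (18, 9)])
v19: WRITE a=11  (a history now [(5, 7), (8, 13), (9, 2), (10, 13), (12, 7), (14, 5), (18, 9), (19, 11)])
v20: WRITE b=16  (b history now [(2, 16), (3, 4), (4, 14), (7, 7), (16, 5), (20, 16)])
v21: WRITE c=6  (c history now [(1, 4), (6, 5), (11, 10), (13, 11), (15, 16), (17, 2), (21, 6)])
v22: WRITE c=9  (c history now [(1, 4), (6, 5), (11, 10), (13, 11), (15, 16), (17, 2), (21, 6), (22, 9)])
READ c @v15: history=[(1, 4), (6, 5), (11, 10), (13, 11), (15, 16), (17, 2), (21, 6), (22, 9)] -> pick v15 -> 16

Answer: 5
NONE
16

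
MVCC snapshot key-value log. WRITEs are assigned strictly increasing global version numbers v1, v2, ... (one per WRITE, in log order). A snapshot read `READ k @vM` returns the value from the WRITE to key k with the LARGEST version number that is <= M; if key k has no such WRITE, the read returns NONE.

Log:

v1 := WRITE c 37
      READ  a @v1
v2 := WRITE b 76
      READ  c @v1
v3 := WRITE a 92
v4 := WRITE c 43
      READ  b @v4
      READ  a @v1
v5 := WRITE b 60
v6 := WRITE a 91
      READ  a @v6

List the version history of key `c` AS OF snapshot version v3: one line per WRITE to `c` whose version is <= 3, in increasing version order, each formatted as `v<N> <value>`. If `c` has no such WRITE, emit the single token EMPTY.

Answer: v1 37

Derivation:
Scan writes for key=c with version <= 3:
  v1 WRITE c 37 -> keep
  v2 WRITE b 76 -> skip
  v3 WRITE a 92 -> skip
  v4 WRITE c 43 -> drop (> snap)
  v5 WRITE b 60 -> skip
  v6 WRITE a 91 -> skip
Collected: [(1, 37)]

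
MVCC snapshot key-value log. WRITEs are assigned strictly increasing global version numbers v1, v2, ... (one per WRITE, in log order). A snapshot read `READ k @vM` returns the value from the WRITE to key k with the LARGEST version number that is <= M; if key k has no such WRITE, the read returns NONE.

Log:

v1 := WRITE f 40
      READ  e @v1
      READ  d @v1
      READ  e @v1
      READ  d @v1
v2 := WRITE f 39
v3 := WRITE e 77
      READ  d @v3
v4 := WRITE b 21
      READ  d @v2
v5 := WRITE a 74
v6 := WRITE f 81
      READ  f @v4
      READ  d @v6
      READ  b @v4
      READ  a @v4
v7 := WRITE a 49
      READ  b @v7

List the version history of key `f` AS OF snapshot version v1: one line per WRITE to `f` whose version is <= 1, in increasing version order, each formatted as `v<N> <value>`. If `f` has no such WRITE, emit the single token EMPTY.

Scan writes for key=f with version <= 1:
  v1 WRITE f 40 -> keep
  v2 WRITE f 39 -> drop (> snap)
  v3 WRITE e 77 -> skip
  v4 WRITE b 21 -> skip
  v5 WRITE a 74 -> skip
  v6 WRITE f 81 -> drop (> snap)
  v7 WRITE a 49 -> skip
Collected: [(1, 40)]

Answer: v1 40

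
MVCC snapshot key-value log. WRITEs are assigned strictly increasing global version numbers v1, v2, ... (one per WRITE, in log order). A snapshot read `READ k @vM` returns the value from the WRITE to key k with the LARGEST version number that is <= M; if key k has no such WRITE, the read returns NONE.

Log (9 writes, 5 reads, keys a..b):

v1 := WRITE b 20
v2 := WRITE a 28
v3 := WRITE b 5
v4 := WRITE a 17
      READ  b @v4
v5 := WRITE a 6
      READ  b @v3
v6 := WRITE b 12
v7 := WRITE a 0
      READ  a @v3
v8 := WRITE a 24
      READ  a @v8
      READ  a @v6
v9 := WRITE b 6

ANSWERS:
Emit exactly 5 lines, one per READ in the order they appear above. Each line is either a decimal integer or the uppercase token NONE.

v1: WRITE b=20  (b history now [(1, 20)])
v2: WRITE a=28  (a history now [(2, 28)])
v3: WRITE b=5  (b history now [(1, 20), (3, 5)])
v4: WRITE a=17  (a history now [(2, 28), (4, 17)])
READ b @v4: history=[(1, 20), (3, 5)] -> pick v3 -> 5
v5: WRITE a=6  (a history now [(2, 28), (4, 17), (5, 6)])
READ b @v3: history=[(1, 20), (3, 5)] -> pick v3 -> 5
v6: WRITE b=12  (b history now [(1, 20), (3, 5), (6, 12)])
v7: WRITE a=0  (a history now [(2, 28), (4, 17), (5, 6), (7, 0)])
READ a @v3: history=[(2, 28), (4, 17), (5, 6), (7, 0)] -> pick v2 -> 28
v8: WRITE a=24  (a history now [(2, 28), (4, 17), (5, 6), (7, 0), (8, 24)])
READ a @v8: history=[(2, 28), (4, 17), (5, 6), (7, 0), (8, 24)] -> pick v8 -> 24
READ a @v6: history=[(2, 28), (4, 17), (5, 6), (7, 0), (8, 24)] -> pick v5 -> 6
v9: WRITE b=6  (b history now [(1, 20), (3, 5), (6, 12), (9, 6)])

Answer: 5
5
28
24
6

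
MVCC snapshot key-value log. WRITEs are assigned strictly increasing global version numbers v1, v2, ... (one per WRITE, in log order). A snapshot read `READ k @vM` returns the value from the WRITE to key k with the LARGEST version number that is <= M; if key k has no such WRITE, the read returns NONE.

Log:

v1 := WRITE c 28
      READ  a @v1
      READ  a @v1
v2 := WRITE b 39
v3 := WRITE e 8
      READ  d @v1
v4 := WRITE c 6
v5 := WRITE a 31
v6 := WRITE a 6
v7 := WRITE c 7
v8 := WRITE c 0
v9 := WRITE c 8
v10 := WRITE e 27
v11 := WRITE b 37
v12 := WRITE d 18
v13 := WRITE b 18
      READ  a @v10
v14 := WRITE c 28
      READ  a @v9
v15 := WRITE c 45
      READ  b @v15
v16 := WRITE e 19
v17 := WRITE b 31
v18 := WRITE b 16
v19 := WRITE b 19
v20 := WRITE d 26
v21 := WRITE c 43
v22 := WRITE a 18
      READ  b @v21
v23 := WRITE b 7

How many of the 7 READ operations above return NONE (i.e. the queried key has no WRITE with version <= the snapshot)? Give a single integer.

v1: WRITE c=28  (c history now [(1, 28)])
READ a @v1: history=[] -> no version <= 1 -> NONE
READ a @v1: history=[] -> no version <= 1 -> NONE
v2: WRITE b=39  (b history now [(2, 39)])
v3: WRITE e=8  (e history now [(3, 8)])
READ d @v1: history=[] -> no version <= 1 -> NONE
v4: WRITE c=6  (c history now [(1, 28), (4, 6)])
v5: WRITE a=31  (a history now [(5, 31)])
v6: WRITE a=6  (a history now [(5, 31), (6, 6)])
v7: WRITE c=7  (c history now [(1, 28), (4, 6), (7, 7)])
v8: WRITE c=0  (c history now [(1, 28), (4, 6), (7, 7), (8, 0)])
v9: WRITE c=8  (c history now [(1, 28), (4, 6), (7, 7), (8, 0), (9, 8)])
v10: WRITE e=27  (e history now [(3, 8), (10, 27)])
v11: WRITE b=37  (b history now [(2, 39), (11, 37)])
v12: WRITE d=18  (d history now [(12, 18)])
v13: WRITE b=18  (b history now [(2, 39), (11, 37), (13, 18)])
READ a @v10: history=[(5, 31), (6, 6)] -> pick v6 -> 6
v14: WRITE c=28  (c history now [(1, 28), (4, 6), (7, 7), (8, 0), (9, 8), (14, 28)])
READ a @v9: history=[(5, 31), (6, 6)] -> pick v6 -> 6
v15: WRITE c=45  (c history now [(1, 28), (4, 6), (7, 7), (8, 0), (9, 8), (14, 28), (15, 45)])
READ b @v15: history=[(2, 39), (11, 37), (13, 18)] -> pick v13 -> 18
v16: WRITE e=19  (e history now [(3, 8), (10, 27), (16, 19)])
v17: WRITE b=31  (b history now [(2, 39), (11, 37), (13, 18), (17, 31)])
v18: WRITE b=16  (b history now [(2, 39), (11, 37), (13, 18), (17, 31), (18, 16)])
v19: WRITE b=19  (b history now [(2, 39), (11, 37), (13, 18), (17, 31), (18, 16), (19, 19)])
v20: WRITE d=26  (d history now [(12, 18), (20, 26)])
v21: WRITE c=43  (c history now [(1, 28), (4, 6), (7, 7), (8, 0), (9, 8), (14, 28), (15, 45), (21, 43)])
v22: WRITE a=18  (a history now [(5, 31), (6, 6), (22, 18)])
READ b @v21: history=[(2, 39), (11, 37), (13, 18), (17, 31), (18, 16), (19, 19)] -> pick v19 -> 19
v23: WRITE b=7  (b history now [(2, 39), (11, 37), (13, 18), (17, 31), (18, 16), (19, 19), (23, 7)])
Read results in order: ['NONE', 'NONE', 'NONE', '6', '6', '18', '19']
NONE count = 3

Answer: 3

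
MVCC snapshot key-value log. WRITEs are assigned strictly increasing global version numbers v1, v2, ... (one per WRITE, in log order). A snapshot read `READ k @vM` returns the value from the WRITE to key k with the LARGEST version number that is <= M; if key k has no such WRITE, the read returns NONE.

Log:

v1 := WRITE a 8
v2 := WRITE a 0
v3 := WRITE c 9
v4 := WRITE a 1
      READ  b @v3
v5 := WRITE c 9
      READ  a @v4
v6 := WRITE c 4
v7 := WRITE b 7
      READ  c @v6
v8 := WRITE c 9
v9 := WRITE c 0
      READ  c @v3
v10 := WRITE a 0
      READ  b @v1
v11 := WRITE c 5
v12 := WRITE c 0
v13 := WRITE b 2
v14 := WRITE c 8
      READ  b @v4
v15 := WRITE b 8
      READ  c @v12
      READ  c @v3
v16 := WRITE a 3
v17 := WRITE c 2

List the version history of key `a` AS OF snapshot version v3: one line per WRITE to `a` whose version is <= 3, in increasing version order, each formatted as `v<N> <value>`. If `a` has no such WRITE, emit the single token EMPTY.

Scan writes for key=a with version <= 3:
  v1 WRITE a 8 -> keep
  v2 WRITE a 0 -> keep
  v3 WRITE c 9 -> skip
  v4 WRITE a 1 -> drop (> snap)
  v5 WRITE c 9 -> skip
  v6 WRITE c 4 -> skip
  v7 WRITE b 7 -> skip
  v8 WRITE c 9 -> skip
  v9 WRITE c 0 -> skip
  v10 WRITE a 0 -> drop (> snap)
  v11 WRITE c 5 -> skip
  v12 WRITE c 0 -> skip
  v13 WRITE b 2 -> skip
  v14 WRITE c 8 -> skip
  v15 WRITE b 8 -> skip
  v16 WRITE a 3 -> drop (> snap)
  v17 WRITE c 2 -> skip
Collected: [(1, 8), (2, 0)]

Answer: v1 8
v2 0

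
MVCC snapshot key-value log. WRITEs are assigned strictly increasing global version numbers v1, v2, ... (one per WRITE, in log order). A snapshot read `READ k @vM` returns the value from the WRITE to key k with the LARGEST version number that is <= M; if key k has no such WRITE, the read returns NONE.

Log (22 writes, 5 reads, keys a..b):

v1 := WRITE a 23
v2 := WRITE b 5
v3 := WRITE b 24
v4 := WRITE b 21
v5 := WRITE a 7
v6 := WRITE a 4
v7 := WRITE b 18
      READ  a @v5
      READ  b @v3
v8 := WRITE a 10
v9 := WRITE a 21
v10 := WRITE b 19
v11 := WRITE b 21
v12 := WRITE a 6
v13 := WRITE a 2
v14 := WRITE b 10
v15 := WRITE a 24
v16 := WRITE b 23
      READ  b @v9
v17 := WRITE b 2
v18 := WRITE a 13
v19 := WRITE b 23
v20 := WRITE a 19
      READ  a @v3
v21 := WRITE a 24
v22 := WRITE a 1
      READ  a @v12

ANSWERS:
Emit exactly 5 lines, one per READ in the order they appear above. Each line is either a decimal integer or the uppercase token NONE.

v1: WRITE a=23  (a history now [(1, 23)])
v2: WRITE b=5  (b history now [(2, 5)])
v3: WRITE b=24  (b history now [(2, 5), (3, 24)])
v4: WRITE b=21  (b history now [(2, 5), (3, 24), (4, 21)])
v5: WRITE a=7  (a history now [(1, 23), (5, 7)])
v6: WRITE a=4  (a history now [(1, 23), (5, 7), (6, 4)])
v7: WRITE b=18  (b history now [(2, 5), (3, 24), (4, 21), (7, 18)])
READ a @v5: history=[(1, 23), (5, 7), (6, 4)] -> pick v5 -> 7
READ b @v3: history=[(2, 5), (3, 24), (4, 21), (7, 18)] -> pick v3 -> 24
v8: WRITE a=10  (a history now [(1, 23), (5, 7), (6, 4), (8, 10)])
v9: WRITE a=21  (a history now [(1, 23), (5, 7), (6, 4), (8, 10), (9, 21)])
v10: WRITE b=19  (b history now [(2, 5), (3, 24), (4, 21), (7, 18), (10, 19)])
v11: WRITE b=21  (b history now [(2, 5), (3, 24), (4, 21), (7, 18), (10, 19), (11, 21)])
v12: WRITE a=6  (a history now [(1, 23), (5, 7), (6, 4), (8, 10), (9, 21), (12, 6)])
v13: WRITE a=2  (a history now [(1, 23), (5, 7), (6, 4), (8, 10), (9, 21), (12, 6), (13, 2)])
v14: WRITE b=10  (b history now [(2, 5), (3, 24), (4, 21), (7, 18), (10, 19), (11, 21), (14, 10)])
v15: WRITE a=24  (a history now [(1, 23), (5, 7), (6, 4), (8, 10), (9, 21), (12, 6), (13, 2), (15, 24)])
v16: WRITE b=23  (b history now [(2, 5), (3, 24), (4, 21), (7, 18), (10, 19), (11, 21), (14, 10), (16, 23)])
READ b @v9: history=[(2, 5), (3, 24), (4, 21), (7, 18), (10, 19), (11, 21), (14, 10), (16, 23)] -> pick v7 -> 18
v17: WRITE b=2  (b history now [(2, 5), (3, 24), (4, 21), (7, 18), (10, 19), (11, 21), (14, 10), (16, 23), (17, 2)])
v18: WRITE a=13  (a history now [(1, 23), (5, 7), (6, 4), (8, 10), (9, 21), (12, 6), (13, 2), (15, 24), (18, 13)])
v19: WRITE b=23  (b history now [(2, 5), (3, 24), (4, 21), (7, 18), (10, 19), (11, 21), (14, 10), (16, 23), (17, 2), (19, 23)])
v20: WRITE a=19  (a history now [(1, 23), (5, 7), (6, 4), (8, 10), (9, 21), (12, 6), (13, 2), (15, 24), (18, 13), (20, 19)])
READ a @v3: history=[(1, 23), (5, 7), (6, 4), (8, 10), (9, 21), (12, 6), (13, 2), (15, 24), (18, 13), (20, 19)] -> pick v1 -> 23
v21: WRITE a=24  (a history now [(1, 23), (5, 7), (6, 4), (8, 10), (9, 21), (12, 6), (13, 2), (15, 24), (18, 13), (20, 19), (21, 24)])
v22: WRITE a=1  (a history now [(1, 23), (5, 7), (6, 4), (8, 10), (9, 21), (12, 6), (13, 2), (15, 24), (18, 13), (20, 19), (21, 24), (22, 1)])
READ a @v12: history=[(1, 23), (5, 7), (6, 4), (8, 10), (9, 21), (12, 6), (13, 2), (15, 24), (18, 13), (20, 19), (21, 24), (22, 1)] -> pick v12 -> 6

Answer: 7
24
18
23
6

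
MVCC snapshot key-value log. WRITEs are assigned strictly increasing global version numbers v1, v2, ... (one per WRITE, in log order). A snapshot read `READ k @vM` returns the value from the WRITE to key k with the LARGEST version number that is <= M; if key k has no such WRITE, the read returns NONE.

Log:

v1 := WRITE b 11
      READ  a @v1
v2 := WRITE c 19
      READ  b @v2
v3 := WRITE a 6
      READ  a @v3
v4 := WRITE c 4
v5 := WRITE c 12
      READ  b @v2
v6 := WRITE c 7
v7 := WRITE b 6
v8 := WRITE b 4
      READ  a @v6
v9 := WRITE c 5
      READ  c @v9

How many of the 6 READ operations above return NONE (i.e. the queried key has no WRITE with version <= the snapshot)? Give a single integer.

v1: WRITE b=11  (b history now [(1, 11)])
READ a @v1: history=[] -> no version <= 1 -> NONE
v2: WRITE c=19  (c history now [(2, 19)])
READ b @v2: history=[(1, 11)] -> pick v1 -> 11
v3: WRITE a=6  (a history now [(3, 6)])
READ a @v3: history=[(3, 6)] -> pick v3 -> 6
v4: WRITE c=4  (c history now [(2, 19), (4, 4)])
v5: WRITE c=12  (c history now [(2, 19), (4, 4), (5, 12)])
READ b @v2: history=[(1, 11)] -> pick v1 -> 11
v6: WRITE c=7  (c history now [(2, 19), (4, 4), (5, 12), (6, 7)])
v7: WRITE b=6  (b history now [(1, 11), (7, 6)])
v8: WRITE b=4  (b history now [(1, 11), (7, 6), (8, 4)])
READ a @v6: history=[(3, 6)] -> pick v3 -> 6
v9: WRITE c=5  (c history now [(2, 19), (4, 4), (5, 12), (6, 7), (9, 5)])
READ c @v9: history=[(2, 19), (4, 4), (5, 12), (6, 7), (9, 5)] -> pick v9 -> 5
Read results in order: ['NONE', '11', '6', '11', '6', '5']
NONE count = 1

Answer: 1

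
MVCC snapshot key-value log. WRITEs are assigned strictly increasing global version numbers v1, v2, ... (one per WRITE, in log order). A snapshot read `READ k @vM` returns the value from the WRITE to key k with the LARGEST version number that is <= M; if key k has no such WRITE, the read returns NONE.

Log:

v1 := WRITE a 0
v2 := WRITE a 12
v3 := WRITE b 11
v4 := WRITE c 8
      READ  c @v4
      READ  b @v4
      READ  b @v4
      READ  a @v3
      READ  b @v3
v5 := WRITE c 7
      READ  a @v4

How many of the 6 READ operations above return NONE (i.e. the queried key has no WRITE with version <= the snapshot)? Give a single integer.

v1: WRITE a=0  (a history now [(1, 0)])
v2: WRITE a=12  (a history now [(1, 0), (2, 12)])
v3: WRITE b=11  (b history now [(3, 11)])
v4: WRITE c=8  (c history now [(4, 8)])
READ c @v4: history=[(4, 8)] -> pick v4 -> 8
READ b @v4: history=[(3, 11)] -> pick v3 -> 11
READ b @v4: history=[(3, 11)] -> pick v3 -> 11
READ a @v3: history=[(1, 0), (2, 12)] -> pick v2 -> 12
READ b @v3: history=[(3, 11)] -> pick v3 -> 11
v5: WRITE c=7  (c history now [(4, 8), (5, 7)])
READ a @v4: history=[(1, 0), (2, 12)] -> pick v2 -> 12
Read results in order: ['8', '11', '11', '12', '11', '12']
NONE count = 0

Answer: 0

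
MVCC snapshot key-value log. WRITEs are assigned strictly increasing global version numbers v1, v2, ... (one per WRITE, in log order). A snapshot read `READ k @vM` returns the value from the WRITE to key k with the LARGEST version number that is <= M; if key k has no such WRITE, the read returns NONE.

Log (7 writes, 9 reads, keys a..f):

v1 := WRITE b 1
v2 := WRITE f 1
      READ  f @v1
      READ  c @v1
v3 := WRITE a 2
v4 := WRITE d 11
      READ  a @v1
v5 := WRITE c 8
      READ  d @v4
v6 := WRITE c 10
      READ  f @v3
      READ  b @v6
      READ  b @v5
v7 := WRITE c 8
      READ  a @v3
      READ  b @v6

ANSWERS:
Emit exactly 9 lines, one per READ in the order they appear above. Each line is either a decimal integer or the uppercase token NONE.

v1: WRITE b=1  (b history now [(1, 1)])
v2: WRITE f=1  (f history now [(2, 1)])
READ f @v1: history=[(2, 1)] -> no version <= 1 -> NONE
READ c @v1: history=[] -> no version <= 1 -> NONE
v3: WRITE a=2  (a history now [(3, 2)])
v4: WRITE d=11  (d history now [(4, 11)])
READ a @v1: history=[(3, 2)] -> no version <= 1 -> NONE
v5: WRITE c=8  (c history now [(5, 8)])
READ d @v4: history=[(4, 11)] -> pick v4 -> 11
v6: WRITE c=10  (c history now [(5, 8), (6, 10)])
READ f @v3: history=[(2, 1)] -> pick v2 -> 1
READ b @v6: history=[(1, 1)] -> pick v1 -> 1
READ b @v5: history=[(1, 1)] -> pick v1 -> 1
v7: WRITE c=8  (c history now [(5, 8), (6, 10), (7, 8)])
READ a @v3: history=[(3, 2)] -> pick v3 -> 2
READ b @v6: history=[(1, 1)] -> pick v1 -> 1

Answer: NONE
NONE
NONE
11
1
1
1
2
1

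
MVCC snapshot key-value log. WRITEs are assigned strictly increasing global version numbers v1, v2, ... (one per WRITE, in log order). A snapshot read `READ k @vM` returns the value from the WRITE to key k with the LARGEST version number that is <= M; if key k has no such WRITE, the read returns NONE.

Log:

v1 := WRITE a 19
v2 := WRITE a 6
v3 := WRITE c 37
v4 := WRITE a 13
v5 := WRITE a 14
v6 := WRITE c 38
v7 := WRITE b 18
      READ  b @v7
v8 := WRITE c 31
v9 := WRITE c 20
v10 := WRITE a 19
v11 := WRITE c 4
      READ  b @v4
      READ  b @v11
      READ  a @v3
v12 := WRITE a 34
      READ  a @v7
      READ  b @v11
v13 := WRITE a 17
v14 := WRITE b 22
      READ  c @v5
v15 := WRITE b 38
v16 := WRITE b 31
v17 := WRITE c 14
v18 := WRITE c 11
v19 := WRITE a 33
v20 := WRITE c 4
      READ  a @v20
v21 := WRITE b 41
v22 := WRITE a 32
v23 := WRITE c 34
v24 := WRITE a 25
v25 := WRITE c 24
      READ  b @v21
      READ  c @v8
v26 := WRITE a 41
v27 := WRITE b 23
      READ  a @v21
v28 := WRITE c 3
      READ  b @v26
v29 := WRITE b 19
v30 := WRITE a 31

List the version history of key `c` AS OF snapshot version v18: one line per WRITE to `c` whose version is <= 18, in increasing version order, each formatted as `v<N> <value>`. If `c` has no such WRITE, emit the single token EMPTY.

Scan writes for key=c with version <= 18:
  v1 WRITE a 19 -> skip
  v2 WRITE a 6 -> skip
  v3 WRITE c 37 -> keep
  v4 WRITE a 13 -> skip
  v5 WRITE a 14 -> skip
  v6 WRITE c 38 -> keep
  v7 WRITE b 18 -> skip
  v8 WRITE c 31 -> keep
  v9 WRITE c 20 -> keep
  v10 WRITE a 19 -> skip
  v11 WRITE c 4 -> keep
  v12 WRITE a 34 -> skip
  v13 WRITE a 17 -> skip
  v14 WRITE b 22 -> skip
  v15 WRITE b 38 -> skip
  v16 WRITE b 31 -> skip
  v17 WRITE c 14 -> keep
  v18 WRITE c 11 -> keep
  v19 WRITE a 33 -> skip
  v20 WRITE c 4 -> drop (> snap)
  v21 WRITE b 41 -> skip
  v22 WRITE a 32 -> skip
  v23 WRITE c 34 -> drop (> snap)
  v24 WRITE a 25 -> skip
  v25 WRITE c 24 -> drop (> snap)
  v26 WRITE a 41 -> skip
  v27 WRITE b 23 -> skip
  v28 WRITE c 3 -> drop (> snap)
  v29 WRITE b 19 -> skip
  v30 WRITE a 31 -> skip
Collected: [(3, 37), (6, 38), (8, 31), (9, 20), (11, 4), (17, 14), (18, 11)]

Answer: v3 37
v6 38
v8 31
v9 20
v11 4
v17 14
v18 11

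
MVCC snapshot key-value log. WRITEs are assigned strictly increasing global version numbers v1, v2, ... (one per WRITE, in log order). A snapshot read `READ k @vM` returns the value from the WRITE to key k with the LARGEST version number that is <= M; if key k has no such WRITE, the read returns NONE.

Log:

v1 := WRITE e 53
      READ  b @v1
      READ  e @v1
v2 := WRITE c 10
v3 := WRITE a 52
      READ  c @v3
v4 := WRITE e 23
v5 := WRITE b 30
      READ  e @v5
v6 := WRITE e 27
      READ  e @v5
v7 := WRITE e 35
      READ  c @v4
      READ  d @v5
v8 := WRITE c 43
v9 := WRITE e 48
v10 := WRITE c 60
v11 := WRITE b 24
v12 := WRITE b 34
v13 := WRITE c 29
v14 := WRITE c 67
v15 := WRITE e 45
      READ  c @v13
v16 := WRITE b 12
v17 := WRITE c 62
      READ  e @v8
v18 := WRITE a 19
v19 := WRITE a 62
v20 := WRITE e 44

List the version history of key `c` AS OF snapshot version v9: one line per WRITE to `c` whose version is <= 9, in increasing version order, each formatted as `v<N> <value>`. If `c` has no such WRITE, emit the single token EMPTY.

Answer: v2 10
v8 43

Derivation:
Scan writes for key=c with version <= 9:
  v1 WRITE e 53 -> skip
  v2 WRITE c 10 -> keep
  v3 WRITE a 52 -> skip
  v4 WRITE e 23 -> skip
  v5 WRITE b 30 -> skip
  v6 WRITE e 27 -> skip
  v7 WRITE e 35 -> skip
  v8 WRITE c 43 -> keep
  v9 WRITE e 48 -> skip
  v10 WRITE c 60 -> drop (> snap)
  v11 WRITE b 24 -> skip
  v12 WRITE b 34 -> skip
  v13 WRITE c 29 -> drop (> snap)
  v14 WRITE c 67 -> drop (> snap)
  v15 WRITE e 45 -> skip
  v16 WRITE b 12 -> skip
  v17 WRITE c 62 -> drop (> snap)
  v18 WRITE a 19 -> skip
  v19 WRITE a 62 -> skip
  v20 WRITE e 44 -> skip
Collected: [(2, 10), (8, 43)]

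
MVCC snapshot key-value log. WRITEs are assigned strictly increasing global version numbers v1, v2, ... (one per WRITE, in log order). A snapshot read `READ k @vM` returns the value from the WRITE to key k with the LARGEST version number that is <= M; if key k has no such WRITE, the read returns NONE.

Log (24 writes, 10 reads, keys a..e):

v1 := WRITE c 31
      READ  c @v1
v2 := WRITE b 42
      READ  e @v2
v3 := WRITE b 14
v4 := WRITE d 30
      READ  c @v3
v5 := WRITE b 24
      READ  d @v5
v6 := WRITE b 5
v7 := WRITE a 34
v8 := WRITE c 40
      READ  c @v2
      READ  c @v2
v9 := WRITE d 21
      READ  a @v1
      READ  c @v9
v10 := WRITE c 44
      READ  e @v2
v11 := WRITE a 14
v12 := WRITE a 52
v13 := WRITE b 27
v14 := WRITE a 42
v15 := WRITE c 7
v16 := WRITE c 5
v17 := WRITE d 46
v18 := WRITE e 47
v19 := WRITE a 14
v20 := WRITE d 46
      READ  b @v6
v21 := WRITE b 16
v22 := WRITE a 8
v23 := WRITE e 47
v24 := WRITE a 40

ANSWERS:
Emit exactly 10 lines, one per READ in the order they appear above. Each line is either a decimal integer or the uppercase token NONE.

Answer: 31
NONE
31
30
31
31
NONE
40
NONE
5

Derivation:
v1: WRITE c=31  (c history now [(1, 31)])
READ c @v1: history=[(1, 31)] -> pick v1 -> 31
v2: WRITE b=42  (b history now [(2, 42)])
READ e @v2: history=[] -> no version <= 2 -> NONE
v3: WRITE b=14  (b history now [(2, 42), (3, 14)])
v4: WRITE d=30  (d history now [(4, 30)])
READ c @v3: history=[(1, 31)] -> pick v1 -> 31
v5: WRITE b=24  (b history now [(2, 42), (3, 14), (5, 24)])
READ d @v5: history=[(4, 30)] -> pick v4 -> 30
v6: WRITE b=5  (b history now [(2, 42), (3, 14), (5, 24), (6, 5)])
v7: WRITE a=34  (a history now [(7, 34)])
v8: WRITE c=40  (c history now [(1, 31), (8, 40)])
READ c @v2: history=[(1, 31), (8, 40)] -> pick v1 -> 31
READ c @v2: history=[(1, 31), (8, 40)] -> pick v1 -> 31
v9: WRITE d=21  (d history now [(4, 30), (9, 21)])
READ a @v1: history=[(7, 34)] -> no version <= 1 -> NONE
READ c @v9: history=[(1, 31), (8, 40)] -> pick v8 -> 40
v10: WRITE c=44  (c history now [(1, 31), (8, 40), (10, 44)])
READ e @v2: history=[] -> no version <= 2 -> NONE
v11: WRITE a=14  (a history now [(7, 34), (11, 14)])
v12: WRITE a=52  (a history now [(7, 34), (11, 14), (12, 52)])
v13: WRITE b=27  (b history now [(2, 42), (3, 14), (5, 24), (6, 5), (13, 27)])
v14: WRITE a=42  (a history now [(7, 34), (11, 14), (12, 52), (14, 42)])
v15: WRITE c=7  (c history now [(1, 31), (8, 40), (10, 44), (15, 7)])
v16: WRITE c=5  (c history now [(1, 31), (8, 40), (10, 44), (15, 7), (16, 5)])
v17: WRITE d=46  (d history now [(4, 30), (9, 21), (17, 46)])
v18: WRITE e=47  (e history now [(18, 47)])
v19: WRITE a=14  (a history now [(7, 34), (11, 14), (12, 52), (14, 42), (19, 14)])
v20: WRITE d=46  (d history now [(4, 30), (9, 21), (17, 46), (20, 46)])
READ b @v6: history=[(2, 42), (3, 14), (5, 24), (6, 5), (13, 27)] -> pick v6 -> 5
v21: WRITE b=16  (b history now [(2, 42), (3, 14), (5, 24), (6, 5), (13, 27), (21, 16)])
v22: WRITE a=8  (a history now [(7, 34), (11, 14), (12, 52), (14, 42), (19, 14), (22, 8)])
v23: WRITE e=47  (e history now [(18, 47), (23, 47)])
v24: WRITE a=40  (a history now [(7, 34), (11, 14), (12, 52), (14, 42), (19, 14), (22, 8), (24, 40)])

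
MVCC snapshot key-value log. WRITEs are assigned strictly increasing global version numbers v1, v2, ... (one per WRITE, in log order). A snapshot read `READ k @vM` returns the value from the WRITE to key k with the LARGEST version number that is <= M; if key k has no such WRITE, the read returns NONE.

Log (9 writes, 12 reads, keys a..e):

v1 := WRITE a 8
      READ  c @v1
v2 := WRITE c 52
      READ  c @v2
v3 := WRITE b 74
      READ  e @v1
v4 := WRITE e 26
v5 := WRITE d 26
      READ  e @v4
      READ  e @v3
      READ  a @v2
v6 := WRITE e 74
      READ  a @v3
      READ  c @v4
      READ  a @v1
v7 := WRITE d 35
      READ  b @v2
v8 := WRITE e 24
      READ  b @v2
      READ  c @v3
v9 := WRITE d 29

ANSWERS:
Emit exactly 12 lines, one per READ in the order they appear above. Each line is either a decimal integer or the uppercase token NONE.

Answer: NONE
52
NONE
26
NONE
8
8
52
8
NONE
NONE
52

Derivation:
v1: WRITE a=8  (a history now [(1, 8)])
READ c @v1: history=[] -> no version <= 1 -> NONE
v2: WRITE c=52  (c history now [(2, 52)])
READ c @v2: history=[(2, 52)] -> pick v2 -> 52
v3: WRITE b=74  (b history now [(3, 74)])
READ e @v1: history=[] -> no version <= 1 -> NONE
v4: WRITE e=26  (e history now [(4, 26)])
v5: WRITE d=26  (d history now [(5, 26)])
READ e @v4: history=[(4, 26)] -> pick v4 -> 26
READ e @v3: history=[(4, 26)] -> no version <= 3 -> NONE
READ a @v2: history=[(1, 8)] -> pick v1 -> 8
v6: WRITE e=74  (e history now [(4, 26), (6, 74)])
READ a @v3: history=[(1, 8)] -> pick v1 -> 8
READ c @v4: history=[(2, 52)] -> pick v2 -> 52
READ a @v1: history=[(1, 8)] -> pick v1 -> 8
v7: WRITE d=35  (d history now [(5, 26), (7, 35)])
READ b @v2: history=[(3, 74)] -> no version <= 2 -> NONE
v8: WRITE e=24  (e history now [(4, 26), (6, 74), (8, 24)])
READ b @v2: history=[(3, 74)] -> no version <= 2 -> NONE
READ c @v3: history=[(2, 52)] -> pick v2 -> 52
v9: WRITE d=29  (d history now [(5, 26), (7, 35), (9, 29)])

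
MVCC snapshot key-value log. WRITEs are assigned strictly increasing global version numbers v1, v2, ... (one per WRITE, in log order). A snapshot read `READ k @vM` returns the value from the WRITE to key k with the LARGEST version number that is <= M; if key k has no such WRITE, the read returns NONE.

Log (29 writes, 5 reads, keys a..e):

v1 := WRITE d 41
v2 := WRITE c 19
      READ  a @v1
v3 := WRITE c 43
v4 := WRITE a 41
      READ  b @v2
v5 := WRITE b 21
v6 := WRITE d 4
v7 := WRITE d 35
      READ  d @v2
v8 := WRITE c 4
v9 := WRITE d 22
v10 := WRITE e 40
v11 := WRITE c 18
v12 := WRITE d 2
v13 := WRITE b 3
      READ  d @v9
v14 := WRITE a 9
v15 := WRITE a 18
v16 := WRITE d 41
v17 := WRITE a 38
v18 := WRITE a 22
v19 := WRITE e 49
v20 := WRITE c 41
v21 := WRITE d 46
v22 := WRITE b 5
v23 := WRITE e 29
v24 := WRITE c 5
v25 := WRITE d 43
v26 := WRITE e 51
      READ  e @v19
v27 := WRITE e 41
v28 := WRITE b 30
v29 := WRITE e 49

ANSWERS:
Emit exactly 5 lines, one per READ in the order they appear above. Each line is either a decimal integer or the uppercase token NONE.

Answer: NONE
NONE
41
22
49

Derivation:
v1: WRITE d=41  (d history now [(1, 41)])
v2: WRITE c=19  (c history now [(2, 19)])
READ a @v1: history=[] -> no version <= 1 -> NONE
v3: WRITE c=43  (c history now [(2, 19), (3, 43)])
v4: WRITE a=41  (a history now [(4, 41)])
READ b @v2: history=[] -> no version <= 2 -> NONE
v5: WRITE b=21  (b history now [(5, 21)])
v6: WRITE d=4  (d history now [(1, 41), (6, 4)])
v7: WRITE d=35  (d history now [(1, 41), (6, 4), (7, 35)])
READ d @v2: history=[(1, 41), (6, 4), (7, 35)] -> pick v1 -> 41
v8: WRITE c=4  (c history now [(2, 19), (3, 43), (8, 4)])
v9: WRITE d=22  (d history now [(1, 41), (6, 4), (7, 35), (9, 22)])
v10: WRITE e=40  (e history now [(10, 40)])
v11: WRITE c=18  (c history now [(2, 19), (3, 43), (8, 4), (11, 18)])
v12: WRITE d=2  (d history now [(1, 41), (6, 4), (7, 35), (9, 22), (12, 2)])
v13: WRITE b=3  (b history now [(5, 21), (13, 3)])
READ d @v9: history=[(1, 41), (6, 4), (7, 35), (9, 22), (12, 2)] -> pick v9 -> 22
v14: WRITE a=9  (a history now [(4, 41), (14, 9)])
v15: WRITE a=18  (a history now [(4, 41), (14, 9), (15, 18)])
v16: WRITE d=41  (d history now [(1, 41), (6, 4), (7, 35), (9, 22), (12, 2), (16, 41)])
v17: WRITE a=38  (a history now [(4, 41), (14, 9), (15, 18), (17, 38)])
v18: WRITE a=22  (a history now [(4, 41), (14, 9), (15, 18), (17, 38), (18, 22)])
v19: WRITE e=49  (e history now [(10, 40), (19, 49)])
v20: WRITE c=41  (c history now [(2, 19), (3, 43), (8, 4), (11, 18), (20, 41)])
v21: WRITE d=46  (d history now [(1, 41), (6, 4), (7, 35), (9, 22), (12, 2), (16, 41), (21, 46)])
v22: WRITE b=5  (b history now [(5, 21), (13, 3), (22, 5)])
v23: WRITE e=29  (e history now [(10, 40), (19, 49), (23, 29)])
v24: WRITE c=5  (c history now [(2, 19), (3, 43), (8, 4), (11, 18), (20, 41), (24, 5)])
v25: WRITE d=43  (d history now [(1, 41), (6, 4), (7, 35), (9, 22), (12, 2), (16, 41), (21, 46), (25, 43)])
v26: WRITE e=51  (e history now [(10, 40), (19, 49), (23, 29), (26, 51)])
READ e @v19: history=[(10, 40), (19, 49), (23, 29), (26, 51)] -> pick v19 -> 49
v27: WRITE e=41  (e history now [(10, 40), (19, 49), (23, 29), (26, 51), (27, 41)])
v28: WRITE b=30  (b history now [(5, 21), (13, 3), (22, 5), (28, 30)])
v29: WRITE e=49  (e history now [(10, 40), (19, 49), (23, 29), (26, 51), (27, 41), (29, 49)])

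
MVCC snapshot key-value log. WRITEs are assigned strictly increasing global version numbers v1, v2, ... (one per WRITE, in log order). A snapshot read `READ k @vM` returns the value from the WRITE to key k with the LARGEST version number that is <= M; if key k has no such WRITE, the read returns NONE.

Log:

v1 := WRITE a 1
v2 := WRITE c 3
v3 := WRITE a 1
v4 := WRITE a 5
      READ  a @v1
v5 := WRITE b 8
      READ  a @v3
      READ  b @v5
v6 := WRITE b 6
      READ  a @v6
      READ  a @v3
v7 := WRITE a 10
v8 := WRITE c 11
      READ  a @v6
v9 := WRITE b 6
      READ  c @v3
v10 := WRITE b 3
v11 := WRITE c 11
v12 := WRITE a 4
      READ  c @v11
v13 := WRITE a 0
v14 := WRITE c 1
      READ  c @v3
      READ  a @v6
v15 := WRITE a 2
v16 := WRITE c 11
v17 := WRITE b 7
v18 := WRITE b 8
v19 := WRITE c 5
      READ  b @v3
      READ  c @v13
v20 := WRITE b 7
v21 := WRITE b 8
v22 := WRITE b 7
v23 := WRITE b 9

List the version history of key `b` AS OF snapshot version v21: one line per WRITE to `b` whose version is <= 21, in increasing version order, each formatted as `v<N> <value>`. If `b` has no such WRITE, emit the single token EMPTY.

Answer: v5 8
v6 6
v9 6
v10 3
v17 7
v18 8
v20 7
v21 8

Derivation:
Scan writes for key=b with version <= 21:
  v1 WRITE a 1 -> skip
  v2 WRITE c 3 -> skip
  v3 WRITE a 1 -> skip
  v4 WRITE a 5 -> skip
  v5 WRITE b 8 -> keep
  v6 WRITE b 6 -> keep
  v7 WRITE a 10 -> skip
  v8 WRITE c 11 -> skip
  v9 WRITE b 6 -> keep
  v10 WRITE b 3 -> keep
  v11 WRITE c 11 -> skip
  v12 WRITE a 4 -> skip
  v13 WRITE a 0 -> skip
  v14 WRITE c 1 -> skip
  v15 WRITE a 2 -> skip
  v16 WRITE c 11 -> skip
  v17 WRITE b 7 -> keep
  v18 WRITE b 8 -> keep
  v19 WRITE c 5 -> skip
  v20 WRITE b 7 -> keep
  v21 WRITE b 8 -> keep
  v22 WRITE b 7 -> drop (> snap)
  v23 WRITE b 9 -> drop (> snap)
Collected: [(5, 8), (6, 6), (9, 6), (10, 3), (17, 7), (18, 8), (20, 7), (21, 8)]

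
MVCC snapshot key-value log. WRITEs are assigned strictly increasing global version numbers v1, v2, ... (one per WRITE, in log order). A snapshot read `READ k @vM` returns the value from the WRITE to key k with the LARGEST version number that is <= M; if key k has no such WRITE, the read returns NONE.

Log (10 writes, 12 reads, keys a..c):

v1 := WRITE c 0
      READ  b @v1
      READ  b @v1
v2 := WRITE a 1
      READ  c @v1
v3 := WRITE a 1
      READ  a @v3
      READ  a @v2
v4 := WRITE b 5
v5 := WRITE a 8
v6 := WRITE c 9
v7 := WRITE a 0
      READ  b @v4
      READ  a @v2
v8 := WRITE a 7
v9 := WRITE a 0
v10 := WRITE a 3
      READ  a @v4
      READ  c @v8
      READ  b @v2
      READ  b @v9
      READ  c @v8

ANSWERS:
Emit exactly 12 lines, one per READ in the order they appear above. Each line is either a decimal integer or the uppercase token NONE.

v1: WRITE c=0  (c history now [(1, 0)])
READ b @v1: history=[] -> no version <= 1 -> NONE
READ b @v1: history=[] -> no version <= 1 -> NONE
v2: WRITE a=1  (a history now [(2, 1)])
READ c @v1: history=[(1, 0)] -> pick v1 -> 0
v3: WRITE a=1  (a history now [(2, 1), (3, 1)])
READ a @v3: history=[(2, 1), (3, 1)] -> pick v3 -> 1
READ a @v2: history=[(2, 1), (3, 1)] -> pick v2 -> 1
v4: WRITE b=5  (b history now [(4, 5)])
v5: WRITE a=8  (a history now [(2, 1), (3, 1), (5, 8)])
v6: WRITE c=9  (c history now [(1, 0), (6, 9)])
v7: WRITE a=0  (a history now [(2, 1), (3, 1), (5, 8), (7, 0)])
READ b @v4: history=[(4, 5)] -> pick v4 -> 5
READ a @v2: history=[(2, 1), (3, 1), (5, 8), (7, 0)] -> pick v2 -> 1
v8: WRITE a=7  (a history now [(2, 1), (3, 1), (5, 8), (7, 0), (8, 7)])
v9: WRITE a=0  (a history now [(2, 1), (3, 1), (5, 8), (7, 0), (8, 7), (9, 0)])
v10: WRITE a=3  (a history now [(2, 1), (3, 1), (5, 8), (7, 0), (8, 7), (9, 0), (10, 3)])
READ a @v4: history=[(2, 1), (3, 1), (5, 8), (7, 0), (8, 7), (9, 0), (10, 3)] -> pick v3 -> 1
READ c @v8: history=[(1, 0), (6, 9)] -> pick v6 -> 9
READ b @v2: history=[(4, 5)] -> no version <= 2 -> NONE
READ b @v9: history=[(4, 5)] -> pick v4 -> 5
READ c @v8: history=[(1, 0), (6, 9)] -> pick v6 -> 9

Answer: NONE
NONE
0
1
1
5
1
1
9
NONE
5
9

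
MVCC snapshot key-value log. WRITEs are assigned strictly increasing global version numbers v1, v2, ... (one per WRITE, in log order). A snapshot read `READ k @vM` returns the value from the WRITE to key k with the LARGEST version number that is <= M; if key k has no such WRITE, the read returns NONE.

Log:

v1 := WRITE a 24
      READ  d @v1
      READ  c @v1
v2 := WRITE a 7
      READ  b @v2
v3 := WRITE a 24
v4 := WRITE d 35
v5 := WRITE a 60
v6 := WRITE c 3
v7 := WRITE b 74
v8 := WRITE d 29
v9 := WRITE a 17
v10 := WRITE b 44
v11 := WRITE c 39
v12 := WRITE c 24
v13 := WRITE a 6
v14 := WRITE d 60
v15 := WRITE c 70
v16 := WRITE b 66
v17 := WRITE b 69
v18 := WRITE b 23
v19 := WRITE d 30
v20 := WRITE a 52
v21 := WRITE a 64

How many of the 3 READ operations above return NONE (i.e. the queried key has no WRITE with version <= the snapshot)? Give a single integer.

v1: WRITE a=24  (a history now [(1, 24)])
READ d @v1: history=[] -> no version <= 1 -> NONE
READ c @v1: history=[] -> no version <= 1 -> NONE
v2: WRITE a=7  (a history now [(1, 24), (2, 7)])
READ b @v2: history=[] -> no version <= 2 -> NONE
v3: WRITE a=24  (a history now [(1, 24), (2, 7), (3, 24)])
v4: WRITE d=35  (d history now [(4, 35)])
v5: WRITE a=60  (a history now [(1, 24), (2, 7), (3, 24), (5, 60)])
v6: WRITE c=3  (c history now [(6, 3)])
v7: WRITE b=74  (b history now [(7, 74)])
v8: WRITE d=29  (d history now [(4, 35), (8, 29)])
v9: WRITE a=17  (a history now [(1, 24), (2, 7), (3, 24), (5, 60), (9, 17)])
v10: WRITE b=44  (b history now [(7, 74), (10, 44)])
v11: WRITE c=39  (c history now [(6, 3), (11, 39)])
v12: WRITE c=24  (c history now [(6, 3), (11, 39), (12, 24)])
v13: WRITE a=6  (a history now [(1, 24), (2, 7), (3, 24), (5, 60), (9, 17), (13, 6)])
v14: WRITE d=60  (d history now [(4, 35), (8, 29), (14, 60)])
v15: WRITE c=70  (c history now [(6, 3), (11, 39), (12, 24), (15, 70)])
v16: WRITE b=66  (b history now [(7, 74), (10, 44), (16, 66)])
v17: WRITE b=69  (b history now [(7, 74), (10, 44), (16, 66), (17, 69)])
v18: WRITE b=23  (b history now [(7, 74), (10, 44), (16, 66), (17, 69), (18, 23)])
v19: WRITE d=30  (d history now [(4, 35), (8, 29), (14, 60), (19, 30)])
v20: WRITE a=52  (a history now [(1, 24), (2, 7), (3, 24), (5, 60), (9, 17), (13, 6), (20, 52)])
v21: WRITE a=64  (a history now [(1, 24), (2, 7), (3, 24), (5, 60), (9, 17), (13, 6), (20, 52), (21, 64)])
Read results in order: ['NONE', 'NONE', 'NONE']
NONE count = 3

Answer: 3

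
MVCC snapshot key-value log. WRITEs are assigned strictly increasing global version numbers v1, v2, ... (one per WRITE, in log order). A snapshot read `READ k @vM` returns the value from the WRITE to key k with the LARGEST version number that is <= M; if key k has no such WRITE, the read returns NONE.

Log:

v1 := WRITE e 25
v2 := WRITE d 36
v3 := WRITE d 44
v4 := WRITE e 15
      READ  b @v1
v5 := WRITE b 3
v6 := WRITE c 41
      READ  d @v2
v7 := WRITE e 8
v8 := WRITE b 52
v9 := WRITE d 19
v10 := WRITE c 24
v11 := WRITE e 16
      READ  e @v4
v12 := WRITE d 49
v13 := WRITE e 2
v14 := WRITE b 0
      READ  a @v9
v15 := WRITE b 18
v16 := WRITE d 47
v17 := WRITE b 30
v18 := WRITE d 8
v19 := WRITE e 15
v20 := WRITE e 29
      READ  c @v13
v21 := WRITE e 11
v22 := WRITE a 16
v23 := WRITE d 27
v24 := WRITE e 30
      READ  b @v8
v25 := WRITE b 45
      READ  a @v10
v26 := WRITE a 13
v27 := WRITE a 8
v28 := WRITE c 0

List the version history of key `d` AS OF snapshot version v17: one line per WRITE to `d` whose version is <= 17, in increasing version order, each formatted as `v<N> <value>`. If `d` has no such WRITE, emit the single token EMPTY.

Answer: v2 36
v3 44
v9 19
v12 49
v16 47

Derivation:
Scan writes for key=d with version <= 17:
  v1 WRITE e 25 -> skip
  v2 WRITE d 36 -> keep
  v3 WRITE d 44 -> keep
  v4 WRITE e 15 -> skip
  v5 WRITE b 3 -> skip
  v6 WRITE c 41 -> skip
  v7 WRITE e 8 -> skip
  v8 WRITE b 52 -> skip
  v9 WRITE d 19 -> keep
  v10 WRITE c 24 -> skip
  v11 WRITE e 16 -> skip
  v12 WRITE d 49 -> keep
  v13 WRITE e 2 -> skip
  v14 WRITE b 0 -> skip
  v15 WRITE b 18 -> skip
  v16 WRITE d 47 -> keep
  v17 WRITE b 30 -> skip
  v18 WRITE d 8 -> drop (> snap)
  v19 WRITE e 15 -> skip
  v20 WRITE e 29 -> skip
  v21 WRITE e 11 -> skip
  v22 WRITE a 16 -> skip
  v23 WRITE d 27 -> drop (> snap)
  v24 WRITE e 30 -> skip
  v25 WRITE b 45 -> skip
  v26 WRITE a 13 -> skip
  v27 WRITE a 8 -> skip
  v28 WRITE c 0 -> skip
Collected: [(2, 36), (3, 44), (9, 19), (12, 49), (16, 47)]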